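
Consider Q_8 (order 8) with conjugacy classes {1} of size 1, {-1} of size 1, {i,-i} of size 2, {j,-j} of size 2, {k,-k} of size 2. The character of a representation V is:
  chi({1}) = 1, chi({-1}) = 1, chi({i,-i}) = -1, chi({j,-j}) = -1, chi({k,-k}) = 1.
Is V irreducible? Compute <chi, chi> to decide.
Irreducible: <chi, chi> = 1.

Proof sketch: <chi, chi> = (1/|G|) sum_C |C| * |chi(C)|^2 = (1/8)[1*|1|^2 + 1*|1|^2 + 2*|-1|^2 + 2*|-1|^2 + 2*|1|^2]
  = (1/8)[(1) + (1) + (2) + (2) + (2)] = 8/8 = 1.
A character is irreducible iff <chi, chi> = 1, so this representation is irreducible.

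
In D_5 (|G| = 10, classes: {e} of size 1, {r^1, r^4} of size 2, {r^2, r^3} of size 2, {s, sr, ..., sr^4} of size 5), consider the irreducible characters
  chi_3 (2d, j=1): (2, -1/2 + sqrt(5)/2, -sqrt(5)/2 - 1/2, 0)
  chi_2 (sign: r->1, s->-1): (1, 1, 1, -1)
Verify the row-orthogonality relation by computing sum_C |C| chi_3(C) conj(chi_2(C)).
Sum = 0; so <chi_3, chi_2> = 0 (distinct irreducibles are orthogonal).

Working: Compute term by term over conjugacy classes (|C| * chi_3(C) * conj(chi_2(C))):
  1*(2)*conj(1) + 2*(-1/2 + sqrt(5)/2)*conj(1) + 2*(-sqrt(5)/2 - 1/2)*conj(1) + 5*(0)*conj(-1)
  = (2) + (-1 + sqrt(5)) + (-sqrt(5) - 1) + (0)
  = 0.
Dividing by |G| = 10 gives 0/10 = 0, matching the row-orthogonality relation <chi_3, chi_2> = [chi_3 = chi_2].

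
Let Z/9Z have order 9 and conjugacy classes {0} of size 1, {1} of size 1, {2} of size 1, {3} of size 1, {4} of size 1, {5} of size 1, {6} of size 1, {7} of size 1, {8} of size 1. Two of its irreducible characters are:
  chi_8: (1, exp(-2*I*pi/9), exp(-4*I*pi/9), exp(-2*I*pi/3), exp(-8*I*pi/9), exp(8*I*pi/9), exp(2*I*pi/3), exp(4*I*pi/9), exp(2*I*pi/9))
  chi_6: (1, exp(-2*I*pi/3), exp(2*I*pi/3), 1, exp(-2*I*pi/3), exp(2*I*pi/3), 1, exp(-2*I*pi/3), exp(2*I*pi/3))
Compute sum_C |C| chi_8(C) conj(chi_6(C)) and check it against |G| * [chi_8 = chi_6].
Sum = 0; so <chi_8, chi_6> = 0 (distinct irreducibles are orthogonal).

Solution. Compute term by term over conjugacy classes (|C| * chi_8(C) * conj(chi_6(C))):
  1*(1)*conj(1) + 1*(exp(-2*I*pi/9))*conj(exp(-2*I*pi/3)) + 1*(exp(-4*I*pi/9))*conj(exp(2*I*pi/3)) + 1*(exp(-2*I*pi/3))*conj(1) + 1*(exp(-8*I*pi/9))*conj(exp(-2*I*pi/3)) + 1*(exp(8*I*pi/9))*conj(exp(2*I*pi/3)) + 1*(exp(2*I*pi/3))*conj(1) + 1*(exp(4*I*pi/9))*conj(exp(-2*I*pi/3)) + 1*(exp(2*I*pi/9))*conj(exp(2*I*pi/3))
  = (1) + (exp(4*I*pi/9)) + (exp(8*I*pi/9)) + (exp(-2*I*pi/3)) + (exp(-2*I*pi/9)) + (exp(2*I*pi/9)) + (exp(2*I*pi/3)) + (exp(-8*I*pi/9)) + (exp(-4*I*pi/9))
  = 0.
(Exp terms are combined using exp(i*s)*conj(exp(i*t)) = exp(i*(s-t)), and sums of them are collapsed using the identity that for every m > 1 the m distinct m-th roots of unity sum to 0, e.g. 1 + exp(2*I*pi/3) + exp(-2*I*pi/3) = 0.)
Dividing by |G| = 9 gives 0/9 = 0, matching the row-orthogonality relation <chi_8, chi_6> = [chi_8 = chi_6].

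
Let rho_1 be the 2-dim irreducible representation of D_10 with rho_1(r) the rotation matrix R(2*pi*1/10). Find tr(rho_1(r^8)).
chi_{rho_1}(r^8) = 2*cos(2*pi*1*8/10) = -1/2 + sqrt(5)/2

Justification: rho_1(r^8) is rotation by angle 2*pi*1*8/10, whose trace is 2*cos(2*pi*1*8/10) = -1/2 + sqrt(5)/2.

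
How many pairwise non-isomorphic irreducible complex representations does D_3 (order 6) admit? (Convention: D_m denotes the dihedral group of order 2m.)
3

The number of irreducible complex representations of a finite group equals its number of conjugacy classes. D_3 has 3 conjugacy classes ((n+3)/2 for n odd), so D_3 (order 6) has exactly 3 irreducible complex representations.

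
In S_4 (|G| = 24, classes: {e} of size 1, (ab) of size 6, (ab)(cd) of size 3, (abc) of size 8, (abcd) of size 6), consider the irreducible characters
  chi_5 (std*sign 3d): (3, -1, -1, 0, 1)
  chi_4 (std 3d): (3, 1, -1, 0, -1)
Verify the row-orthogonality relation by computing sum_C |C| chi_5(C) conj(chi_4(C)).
Sum = 0; so <chi_5, chi_4> = 0 (distinct irreducibles are orthogonal).

Working: Compute term by term over conjugacy classes (|C| * chi_5(C) * conj(chi_4(C))):
  1*(3)*conj(3) + 6*(-1)*conj(1) + 3*(-1)*conj(-1) + 8*(0)*conj(0) + 6*(1)*conj(-1)
  = (9) + (-6) + (3) + (0) + (-6)
  = 0.
Dividing by |G| = 24 gives 0/24 = 0, matching the row-orthogonality relation <chi_5, chi_4> = [chi_5 = chi_4].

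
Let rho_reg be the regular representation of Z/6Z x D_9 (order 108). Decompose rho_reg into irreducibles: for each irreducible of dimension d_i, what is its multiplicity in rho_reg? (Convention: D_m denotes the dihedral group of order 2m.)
Each irreducible V_i of dimension d_i appears with multiplicity d_i, i.e. rho_reg = (direct sum over all irreducibles V_i) d_i V_i. The irreducible dimensions for Z/6Z x D_9 are 1, 1, 1, 1, 1, 1, 1, 1, 1, 1, 1, 1, 2, 2, 2, 2, 2, 2, 2, 2, 2, 2, 2, 2, 2, 2, 2, 2, 2, 2, 2, 2, 2, 2, 2, 2: 12 irreducibles of dimension 1, each with multiplicity 1; 24 irreducibles of dimension 2, each with multiplicity 2. Total dimension 12*1*1 + 24*2*2 = 108 = |G|.

Working: General theorem: in the regular representation of a finite group G, each irreducible appears with multiplicity equal to its dimension. Check: dim(rho_reg) = sum d_i^2 = 1 + 1 + 1 + 1 + 1 + 1 + 1 + 1 + 1 + 1 + 1 + 1 + 4 + 4 + 4 + 4 + 4 + 4 + 4 + 4 + 4 + 4 + 4 + 4 + 4 + 4 + 4 + 4 + 4 + 4 + 4 + 4 + 4 + 4 + 4 + 4 = 108 = |G|.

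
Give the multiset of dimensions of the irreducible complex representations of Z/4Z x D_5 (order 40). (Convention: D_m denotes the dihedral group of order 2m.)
Dimensions: 1, 1, 1, 1, 1, 1, 1, 1, 2, 2, 2, 2, 2, 2, 2, 2

Details: There are 16 irreducibles (= number of conjugacy classes). Their dimensions d_i satisfy sum d_i^2 = |G| = 40: 1 + 1 + 1 + 1 + 1 + 1 + 1 + 1 + 4 + 4 + 4 + 4 + 4 + 4 + 4 + 4 = 40. (For the product with Z/4Z: each of the 4 1-dim characters of Z/4Z tensors with each irrep of D_5, giving 4 copies of each D_5-dimension.)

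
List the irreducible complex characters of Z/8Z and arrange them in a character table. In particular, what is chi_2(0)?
Character table of Z/8Z (irreps indexed chi_0,...,chi_7 with chi_k(m) = zeta_8^(k*m), zeta_8 = exp(2*pi*i/8)):
  irrep \ class  {0} (size 1)  {1} (size 1)    {2} (size 1)  {3} (size 1)    {4} (size 1)  {5} (size 1)    {6} (size 1)  {7} (size 1)  
  chi_0          1             1               1             1               1             1               1             1             
  chi_1          1             exp(I*pi/4)     I             exp(3*I*pi/4)   -1            exp(-3*I*pi/4)  -I            exp(-I*pi/4)  
  chi_2          1             I               -1            -I              1             I               -1            -I            
  chi_3          1             exp(3*I*pi/4)   -I            exp(I*pi/4)     -1            exp(-I*pi/4)    I             exp(-3*I*pi/4)
  chi_4          1             -1              1             -1              1             -1              1             -1            
  chi_5          1             exp(-3*I*pi/4)  I             exp(-I*pi/4)    -1            exp(I*pi/4)     -I            exp(3*I*pi/4) 
  chi_6          1             -I              -1            I               1             -I              -1            I             
  chi_7          1             exp(-I*pi/4)    -I            exp(-3*I*pi/4)  -1            exp(3*I*pi/4)   I             exp(I*pi/4)   

Spot check: chi_2(0) = zeta_8^(2*0) = zeta_8^0 = 1.

Proof sketch: Z/8Z is abelian, so all 8 irreducible complex representations are 1-dimensional. They are given by chi_k(m) = zeta_8^(k*m) for k = 0,...,7. Row orthogonality: sum_m chi_k(m) conj(chi_l(m)) = 8 * [k = l].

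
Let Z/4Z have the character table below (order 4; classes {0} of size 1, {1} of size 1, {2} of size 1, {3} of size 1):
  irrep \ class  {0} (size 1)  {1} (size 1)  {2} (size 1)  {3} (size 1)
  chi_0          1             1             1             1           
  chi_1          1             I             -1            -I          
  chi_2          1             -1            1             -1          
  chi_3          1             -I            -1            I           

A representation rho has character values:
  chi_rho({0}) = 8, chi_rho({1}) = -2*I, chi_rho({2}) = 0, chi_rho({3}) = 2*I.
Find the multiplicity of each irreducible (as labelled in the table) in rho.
Multiplicities: chi_0: 2, chi_1: 1, chi_2: 2, chi_3: 3.

Why: Use <chi_rho, chi> = (1/|G|) sum_C |C| * chi_rho(C) * conj(chi(C)) with |G| = 4 for each irreducible chi in the table:
  <chi_rho, chi_0> = (1/4)[1*(8)*conj(1) + 1*(-2*I)*conj(1) + 1*(0)*conj(1) + 1*(2*I)*conj(1)]
      = (1/4)[(8) + (-2*I) + (0) + (2*I)] = 8/4 = 2
  <chi_rho, chi_1> = (1/4)[1*(8)*conj(1) + 1*(-2*I)*conj(I) + 1*(0)*conj(-1) + 1*(2*I)*conj(-I)]
      = (1/4)[(8) + (-2) + (0) + (-2)] = 4/4 = 1
  <chi_rho, chi_2> = (1/4)[1*(8)*conj(1) + 1*(-2*I)*conj(-1) + 1*(0)*conj(1) + 1*(2*I)*conj(-1)]
      = (1/4)[(8) + (2*I) + (0) + (-2*I)] = 8/4 = 2
  <chi_rho, chi_3> = (1/4)[1*(8)*conj(1) + 1*(-2*I)*conj(-I) + 1*(0)*conj(-1) + 1*(2*I)*conj(I)]
      = (1/4)[(8) + (2) + (0) + (2)] = 12/4 = 3
(Exp terms are combined using exp(i*s)*conj(exp(i*t)) = exp(i*(s-t)), and sums of them are collapsed using the identity that for every m > 1 the m distinct m-th roots of unity sum to 0, e.g. 1 + exp(2*I*pi/3) + exp(-2*I*pi/3) = 0.)
Dimension check: dim(rho) = sum (mult * dim) = 2*1 + 1*1 + 2*1 + 3*1 = 8 = chi_rho(e) = 8.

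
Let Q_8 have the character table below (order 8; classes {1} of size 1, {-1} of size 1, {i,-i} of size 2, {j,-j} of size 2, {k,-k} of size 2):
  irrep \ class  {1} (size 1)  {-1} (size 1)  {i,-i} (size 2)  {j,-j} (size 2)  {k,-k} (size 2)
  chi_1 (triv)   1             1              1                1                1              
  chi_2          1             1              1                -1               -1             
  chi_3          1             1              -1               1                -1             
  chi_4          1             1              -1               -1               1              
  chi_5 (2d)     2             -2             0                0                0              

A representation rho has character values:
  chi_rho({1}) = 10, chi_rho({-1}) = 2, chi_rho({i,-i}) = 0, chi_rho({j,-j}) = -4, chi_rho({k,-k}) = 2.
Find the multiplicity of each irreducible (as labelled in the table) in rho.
Multiplicities: chi_1: 1, chi_2: 2, chi_3: 0, chi_4: 3, chi_5: 2.

Derivation: Use <chi_rho, chi> = (1/|G|) sum_C |C| * chi_rho(C) * conj(chi(C)) with |G| = 8 for each irreducible chi in the table:
  <chi_rho, chi_1> = (1/8)[1*(10)*conj(1) + 1*(2)*conj(1) + 2*(0)*conj(1) + 2*(-4)*conj(1) + 2*(2)*conj(1)]
      = (1/8)[(10) + (2) + (0) + (-8) + (4)] = 8/8 = 1
  <chi_rho, chi_2> = (1/8)[1*(10)*conj(1) + 1*(2)*conj(1) + 2*(0)*conj(1) + 2*(-4)*conj(-1) + 2*(2)*conj(-1)]
      = (1/8)[(10) + (2) + (0) + (8) + (-4)] = 16/8 = 2
  <chi_rho, chi_3> = (1/8)[1*(10)*conj(1) + 1*(2)*conj(1) + 2*(0)*conj(-1) + 2*(-4)*conj(1) + 2*(2)*conj(-1)]
      = (1/8)[(10) + (2) + (0) + (-8) + (-4)] = 0/8 = 0
  <chi_rho, chi_4> = (1/8)[1*(10)*conj(1) + 1*(2)*conj(1) + 2*(0)*conj(-1) + 2*(-4)*conj(-1) + 2*(2)*conj(1)]
      = (1/8)[(10) + (2) + (0) + (8) + (4)] = 24/8 = 3
  <chi_rho, chi_5> = (1/8)[1*(10)*conj(2) + 1*(2)*conj(-2) + 2*(0)*conj(0) + 2*(-4)*conj(0) + 2*(2)*conj(0)]
      = (1/8)[(20) + (-4) + (0) + (0) + (0)] = 16/8 = 2
Dimension check: dim(rho) = sum (mult * dim) = 1*1 + 2*1 + 0*1 + 3*1 + 2*2 = 10 = chi_rho(e) = 10.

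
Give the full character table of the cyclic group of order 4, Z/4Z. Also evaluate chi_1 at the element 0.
Character table of Z/4Z (irreps indexed chi_0,...,chi_3 with chi_k(m) = zeta_4^(k*m), zeta_4 = exp(2*pi*i/4)):
  irrep \ class  {0} (size 1)  {1} (size 1)  {2} (size 1)  {3} (size 1)
  chi_0          1             1             1             1           
  chi_1          1             I             -1            -I          
  chi_2          1             -1            1             -1          
  chi_3          1             -I            -1            I           

Spot check: chi_1(0) = zeta_4^(1*0) = zeta_4^0 = 1.

Solution. Z/4Z is abelian, so all 4 irreducible complex representations are 1-dimensional. They are given by chi_k(m) = zeta_4^(k*m) for k = 0,...,3. Row orthogonality: sum_m chi_k(m) conj(chi_l(m)) = 4 * [k = l].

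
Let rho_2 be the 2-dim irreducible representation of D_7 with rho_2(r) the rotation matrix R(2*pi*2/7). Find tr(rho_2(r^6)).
chi_{rho_2}(r^6) = 2*cos(2*pi*2*6/7) = -2*cos(3*pi/7)

Argument: rho_2(r^6) is rotation by angle 2*pi*2*6/7, whose trace is 2*cos(2*pi*2*6/7) = -2*cos(3*pi/7).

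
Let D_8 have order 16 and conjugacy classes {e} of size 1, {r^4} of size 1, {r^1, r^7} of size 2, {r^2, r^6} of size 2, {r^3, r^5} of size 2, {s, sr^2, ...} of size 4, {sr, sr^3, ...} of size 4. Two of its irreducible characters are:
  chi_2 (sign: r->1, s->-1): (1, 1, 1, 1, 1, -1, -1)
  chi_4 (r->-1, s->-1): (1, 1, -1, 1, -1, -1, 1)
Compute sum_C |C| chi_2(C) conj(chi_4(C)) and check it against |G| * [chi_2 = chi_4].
Sum = 0; so <chi_2, chi_4> = 0 (distinct irreducibles are orthogonal).

Derivation: Compute term by term over conjugacy classes (|C| * chi_2(C) * conj(chi_4(C))):
  1*(1)*conj(1) + 1*(1)*conj(1) + 2*(1)*conj(-1) + 2*(1)*conj(1) + 2*(1)*conj(-1) + 4*(-1)*conj(-1) + 4*(-1)*conj(1)
  = (1) + (1) + (-2) + (2) + (-2) + (4) + (-4)
  = 0.
Dividing by |G| = 16 gives 0/16 = 0, matching the row-orthogonality relation <chi_2, chi_4> = [chi_2 = chi_4].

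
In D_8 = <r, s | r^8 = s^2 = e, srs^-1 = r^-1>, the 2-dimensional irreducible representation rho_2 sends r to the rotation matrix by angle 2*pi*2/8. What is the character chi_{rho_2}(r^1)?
chi_{rho_2}(r^1) = 2*cos(2*pi*2*1/8) = 0

Working: rho_2(r^1) is rotation by angle 2*pi*2*1/8, whose trace is 2*cos(2*pi*2*1/8) = 0.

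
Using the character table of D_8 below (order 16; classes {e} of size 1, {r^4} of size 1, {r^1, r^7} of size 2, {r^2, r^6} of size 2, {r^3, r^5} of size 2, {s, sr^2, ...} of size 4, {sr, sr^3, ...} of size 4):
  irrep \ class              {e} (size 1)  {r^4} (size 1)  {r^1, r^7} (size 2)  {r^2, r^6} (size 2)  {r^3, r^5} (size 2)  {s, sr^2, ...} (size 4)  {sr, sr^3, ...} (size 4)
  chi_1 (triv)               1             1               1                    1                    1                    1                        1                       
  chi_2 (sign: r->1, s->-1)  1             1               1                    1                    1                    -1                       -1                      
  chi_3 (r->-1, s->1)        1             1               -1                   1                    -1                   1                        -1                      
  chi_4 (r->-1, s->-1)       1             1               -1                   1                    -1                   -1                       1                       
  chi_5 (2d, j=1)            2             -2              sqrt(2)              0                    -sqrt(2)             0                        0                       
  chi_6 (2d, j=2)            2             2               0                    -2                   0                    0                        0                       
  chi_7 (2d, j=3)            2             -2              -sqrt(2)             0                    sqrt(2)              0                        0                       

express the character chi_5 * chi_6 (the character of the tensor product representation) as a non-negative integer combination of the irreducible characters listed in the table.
chi_5 tensor chi_6 = chi_5 + chi_7 (all other irreducibles have multiplicity 0).

Justification: The character of a tensor product is the pointwise product (chi_5 * chi_6)(C) = chi_5(C) * chi_6(C):
  {e}: (2)*(2), {r^4}: (-2)*(2), {r^1, r^7}: (sqrt(2))*(0), {r^2, r^6}: (0)*(-2), {r^3, r^5}: (-sqrt(2))*(0), {s, sr^2, ...}: (0)*(0), {sr, sr^3, ...}: (0)*(0)
so (chi_5 * chi_6) takes values
  {e} -> 4, {r^4} -> -4, {r^1, r^7} -> 0, {r^2, r^6} -> 0, {r^3, r^5} -> 0, {s, sr^2, ...} -> 0, {sr, sr^3, ...} -> 0.
Now take the inner product of this character with each irreducible chi from the table, <chi_5*chi_6, chi> = (1/16) sum_C |C| (chi_5*chi_6)(C) conj(chi(C)):
  <chi_5*chi_6, chi_1> = (1/16)[1*(4)*conj(1) + 1*(-4)*conj(1) + 2*(0)*conj(1) + 2*(0)*conj(1) + 2*(0)*conj(1) + 4*(0)*conj(1) + 4*(0)*conj(1)]
      = (1/16)[(4) + (-4) + (0) + (0) + (0) + (0) + (0)] = 0/16 = 0
  <chi_5*chi_6, chi_2> = (1/16)[1*(4)*conj(1) + 1*(-4)*conj(1) + 2*(0)*conj(1) + 2*(0)*conj(1) + 2*(0)*conj(1) + 4*(0)*conj(-1) + 4*(0)*conj(-1)]
      = (1/16)[(4) + (-4) + (0) + (0) + (0) + (0) + (0)] = 0/16 = 0
  <chi_5*chi_6, chi_3> = (1/16)[1*(4)*conj(1) + 1*(-4)*conj(1) + 2*(0)*conj(-1) + 2*(0)*conj(1) + 2*(0)*conj(-1) + 4*(0)*conj(1) + 4*(0)*conj(-1)]
      = (1/16)[(4) + (-4) + (0) + (0) + (0) + (0) + (0)] = 0/16 = 0
  <chi_5*chi_6, chi_4> = (1/16)[1*(4)*conj(1) + 1*(-4)*conj(1) + 2*(0)*conj(-1) + 2*(0)*conj(1) + 2*(0)*conj(-1) + 4*(0)*conj(-1) + 4*(0)*conj(1)]
      = (1/16)[(4) + (-4) + (0) + (0) + (0) + (0) + (0)] = 0/16 = 0
  <chi_5*chi_6, chi_5> = (1/16)[1*(4)*conj(2) + 1*(-4)*conj(-2) + 2*(0)*conj(sqrt(2)) + 2*(0)*conj(0) + 2*(0)*conj(-sqrt(2)) + 4*(0)*conj(0) + 4*(0)*conj(0)]
      = (1/16)[(8) + (8) + (0) + (0) + (0) + (0) + (0)] = 16/16 = 1
  <chi_5*chi_6, chi_6> = (1/16)[1*(4)*conj(2) + 1*(-4)*conj(2) + 2*(0)*conj(0) + 2*(0)*conj(-2) + 2*(0)*conj(0) + 4*(0)*conj(0) + 4*(0)*conj(0)]
      = (1/16)[(8) + (-8) + (0) + (0) + (0) + (0) + (0)] = 0/16 = 0
  <chi_5*chi_6, chi_7> = (1/16)[1*(4)*conj(2) + 1*(-4)*conj(-2) + 2*(0)*conj(-sqrt(2)) + 2*(0)*conj(0) + 2*(0)*conj(sqrt(2)) + 4*(0)*conj(0) + 4*(0)*conj(0)]
      = (1/16)[(8) + (8) + (0) + (0) + (0) + (0) + (0)] = 16/16 = 1
Hence the multiplicities are chi_5: 1, chi_7: 1. Dimension check: dim(chi_5)*dim(chi_6) = 2*2 = 4 and sum (mult * dim) = 1*2 + 1*2 = 4.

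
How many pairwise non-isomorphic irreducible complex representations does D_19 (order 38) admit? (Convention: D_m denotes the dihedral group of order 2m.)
11

Why: The number of irreducible complex representations of a finite group equals its number of conjugacy classes. D_19 has 11 conjugacy classes ((n+3)/2 for n odd), so D_19 (order 38) has exactly 11 irreducible complex representations.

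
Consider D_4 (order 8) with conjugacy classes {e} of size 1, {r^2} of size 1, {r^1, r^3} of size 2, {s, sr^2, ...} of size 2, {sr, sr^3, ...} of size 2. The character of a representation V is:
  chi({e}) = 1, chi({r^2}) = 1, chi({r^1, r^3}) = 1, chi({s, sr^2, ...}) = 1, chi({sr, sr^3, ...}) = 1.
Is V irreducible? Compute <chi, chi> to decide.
Irreducible: <chi, chi> = 1.

Why: <chi, chi> = (1/|G|) sum_C |C| * |chi(C)|^2 = (1/8)[1*|1|^2 + 1*|1|^2 + 2*|1|^2 + 2*|1|^2 + 2*|1|^2]
  = (1/8)[(1) + (1) + (2) + (2) + (2)] = 8/8 = 1.
A character is irreducible iff <chi, chi> = 1, so this representation is irreducible.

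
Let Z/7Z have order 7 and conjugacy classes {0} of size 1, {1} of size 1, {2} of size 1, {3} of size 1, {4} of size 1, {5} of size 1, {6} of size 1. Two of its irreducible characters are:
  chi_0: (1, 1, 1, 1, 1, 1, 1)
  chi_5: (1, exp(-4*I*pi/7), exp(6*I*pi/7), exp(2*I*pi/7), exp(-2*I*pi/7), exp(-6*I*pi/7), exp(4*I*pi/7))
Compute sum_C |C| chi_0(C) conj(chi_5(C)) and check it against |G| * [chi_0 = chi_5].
Sum = 0; so <chi_0, chi_5> = 0 (distinct irreducibles are orthogonal).

Why: Compute term by term over conjugacy classes (|C| * chi_0(C) * conj(chi_5(C))):
  1*(1)*conj(1) + 1*(1)*conj(exp(-4*I*pi/7)) + 1*(1)*conj(exp(6*I*pi/7)) + 1*(1)*conj(exp(2*I*pi/7)) + 1*(1)*conj(exp(-2*I*pi/7)) + 1*(1)*conj(exp(-6*I*pi/7)) + 1*(1)*conj(exp(4*I*pi/7))
  = (1) + (exp(4*I*pi/7)) + (exp(-6*I*pi/7)) + (exp(-2*I*pi/7)) + (exp(2*I*pi/7)) + (exp(6*I*pi/7)) + (exp(-4*I*pi/7))
  = 0.
(Exp terms are combined using exp(i*s)*conj(exp(i*t)) = exp(i*(s-t)), and sums of them are collapsed using the identity that for every m > 1 the m distinct m-th roots of unity sum to 0, e.g. 1 + exp(2*I*pi/3) + exp(-2*I*pi/3) = 0.)
Dividing by |G| = 7 gives 0/7 = 0, matching the row-orthogonality relation <chi_0, chi_5> = [chi_0 = chi_5].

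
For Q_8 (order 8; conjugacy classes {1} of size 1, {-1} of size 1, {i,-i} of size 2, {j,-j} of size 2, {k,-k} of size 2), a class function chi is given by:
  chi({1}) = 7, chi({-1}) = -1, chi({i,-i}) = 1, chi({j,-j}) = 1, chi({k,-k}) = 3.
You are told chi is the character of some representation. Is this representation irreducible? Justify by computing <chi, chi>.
Not irreducible (reducible): <chi, chi> = 9 > 1.

Proof sketch: <chi, chi> = (1/|G|) sum_C |C| * |chi(C)|^2 = (1/8)[1*|7|^2 + 1*|-1|^2 + 2*|1|^2 + 2*|1|^2 + 2*|3|^2]
  = (1/8)[(49) + (1) + (2) + (2) + (18)] = 72/8 = 9.
A character is irreducible iff <chi, chi> = 1, so this representation is reducible.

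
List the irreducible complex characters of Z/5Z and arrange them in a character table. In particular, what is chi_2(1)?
Character table of Z/5Z (irreps indexed chi_0,...,chi_4 with chi_k(m) = zeta_5^(k*m), zeta_5 = exp(2*pi*i/5)):
  irrep \ class  {0} (size 1)  {1} (size 1)    {2} (size 1)    {3} (size 1)    {4} (size 1)  
  chi_0          1             1               1               1               1             
  chi_1          1             exp(2*I*pi/5)   exp(4*I*pi/5)   exp(-4*I*pi/5)  exp(-2*I*pi/5)
  chi_2          1             exp(4*I*pi/5)   exp(-2*I*pi/5)  exp(2*I*pi/5)   exp(-4*I*pi/5)
  chi_3          1             exp(-4*I*pi/5)  exp(2*I*pi/5)   exp(-2*I*pi/5)  exp(4*I*pi/5) 
  chi_4          1             exp(-2*I*pi/5)  exp(-4*I*pi/5)  exp(4*I*pi/5)   exp(2*I*pi/5) 

Spot check: chi_2(1) = zeta_5^(2*1) = zeta_5^2 = exp(4*I*pi/5).

Z/5Z is abelian, so all 5 irreducible complex representations are 1-dimensional. They are given by chi_k(m) = zeta_5^(k*m) for k = 0,...,4. Row orthogonality: sum_m chi_k(m) conj(chi_l(m)) = 5 * [k = l].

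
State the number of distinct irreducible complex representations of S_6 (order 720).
11

Argument: The number of irreducible complex representations of a finite group equals its number of conjugacy classes. Conjugacy classes in S_6 correspond to cycle types, i.e. partitions of 6; there are p(6) = 11 of them, so S_6 (order 720) has exactly 11 irreducible complex representations.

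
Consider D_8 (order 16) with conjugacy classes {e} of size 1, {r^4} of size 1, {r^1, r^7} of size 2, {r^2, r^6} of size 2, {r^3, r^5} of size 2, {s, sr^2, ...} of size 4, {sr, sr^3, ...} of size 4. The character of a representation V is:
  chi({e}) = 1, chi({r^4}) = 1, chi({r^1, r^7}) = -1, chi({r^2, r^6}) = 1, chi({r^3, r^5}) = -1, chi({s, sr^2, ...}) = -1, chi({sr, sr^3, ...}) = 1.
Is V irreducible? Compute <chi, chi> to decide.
Irreducible: <chi, chi> = 1.

Reasoning: <chi, chi> = (1/|G|) sum_C |C| * |chi(C)|^2 = (1/16)[1*|1|^2 + 1*|1|^2 + 2*|-1|^2 + 2*|1|^2 + 2*|-1|^2 + 4*|-1|^2 + 4*|1|^2]
  = (1/16)[(1) + (1) + (2) + (2) + (2) + (4) + (4)] = 16/16 = 1.
A character is irreducible iff <chi, chi> = 1, so this representation is irreducible.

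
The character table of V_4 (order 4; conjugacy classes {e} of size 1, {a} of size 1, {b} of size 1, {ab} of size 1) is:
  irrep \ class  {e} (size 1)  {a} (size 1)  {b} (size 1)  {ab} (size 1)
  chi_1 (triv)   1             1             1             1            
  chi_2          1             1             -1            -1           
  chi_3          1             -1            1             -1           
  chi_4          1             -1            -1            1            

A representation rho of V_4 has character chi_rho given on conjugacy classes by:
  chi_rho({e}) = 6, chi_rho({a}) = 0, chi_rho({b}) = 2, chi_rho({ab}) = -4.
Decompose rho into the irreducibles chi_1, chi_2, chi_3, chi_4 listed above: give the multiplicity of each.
Multiplicities: chi_1: 1, chi_2: 2, chi_3: 3, chi_4: 0.

Why: Use <chi_rho, chi> = (1/|G|) sum_C |C| * chi_rho(C) * conj(chi(C)) with |G| = 4 for each irreducible chi in the table:
  <chi_rho, chi_1> = (1/4)[1*(6)*conj(1) + 1*(0)*conj(1) + 1*(2)*conj(1) + 1*(-4)*conj(1)]
      = (1/4)[(6) + (0) + (2) + (-4)] = 4/4 = 1
  <chi_rho, chi_2> = (1/4)[1*(6)*conj(1) + 1*(0)*conj(1) + 1*(2)*conj(-1) + 1*(-4)*conj(-1)]
      = (1/4)[(6) + (0) + (-2) + (4)] = 8/4 = 2
  <chi_rho, chi_3> = (1/4)[1*(6)*conj(1) + 1*(0)*conj(-1) + 1*(2)*conj(1) + 1*(-4)*conj(-1)]
      = (1/4)[(6) + (0) + (2) + (4)] = 12/4 = 3
  <chi_rho, chi_4> = (1/4)[1*(6)*conj(1) + 1*(0)*conj(-1) + 1*(2)*conj(-1) + 1*(-4)*conj(1)]
      = (1/4)[(6) + (0) + (-2) + (-4)] = 0/4 = 0
Dimension check: dim(rho) = sum (mult * dim) = 1*1 + 2*1 + 3*1 + 0*1 = 6 = chi_rho(e) = 6.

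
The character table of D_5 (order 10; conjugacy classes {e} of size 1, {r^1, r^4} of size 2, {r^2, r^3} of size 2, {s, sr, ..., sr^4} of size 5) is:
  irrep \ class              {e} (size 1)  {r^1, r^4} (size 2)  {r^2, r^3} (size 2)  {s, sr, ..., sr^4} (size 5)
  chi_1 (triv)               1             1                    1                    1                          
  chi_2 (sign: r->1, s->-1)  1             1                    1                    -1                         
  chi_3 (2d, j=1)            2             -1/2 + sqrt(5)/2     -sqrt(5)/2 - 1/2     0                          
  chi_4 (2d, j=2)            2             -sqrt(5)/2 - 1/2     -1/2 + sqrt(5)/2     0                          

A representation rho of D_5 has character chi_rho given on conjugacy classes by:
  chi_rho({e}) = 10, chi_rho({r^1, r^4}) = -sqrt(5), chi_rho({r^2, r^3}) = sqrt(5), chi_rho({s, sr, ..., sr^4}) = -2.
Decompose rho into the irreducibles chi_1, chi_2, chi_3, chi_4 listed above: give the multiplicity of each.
Multiplicities: chi_1: 0, chi_2: 2, chi_3: 1, chi_4: 3.

Reasoning: Use <chi_rho, chi> = (1/|G|) sum_C |C| * chi_rho(C) * conj(chi(C)) with |G| = 10 for each irreducible chi in the table:
  <chi_rho, chi_1> = (1/10)[1*(10)*conj(1) + 2*(-sqrt(5))*conj(1) + 2*(sqrt(5))*conj(1) + 5*(-2)*conj(1)]
      = (1/10)[(10) + (-2*sqrt(5)) + (2*sqrt(5)) + (-10)] = 0/10 = 0
  <chi_rho, chi_2> = (1/10)[1*(10)*conj(1) + 2*(-sqrt(5))*conj(1) + 2*(sqrt(5))*conj(1) + 5*(-2)*conj(-1)]
      = (1/10)[(10) + (-2*sqrt(5)) + (2*sqrt(5)) + (10)] = 20/10 = 2
  <chi_rho, chi_3> = (1/10)[1*(10)*conj(2) + 2*(-sqrt(5))*conj(-1/2 + sqrt(5)/2) + 2*(sqrt(5))*conj(-sqrt(5)/2 - 1/2) + 5*(-2)*conj(0)]
      = (1/10)[(20) + (-5 + sqrt(5)) + (-5 - sqrt(5)) + (0)] = 10/10 = 1
  <chi_rho, chi_4> = (1/10)[1*(10)*conj(2) + 2*(-sqrt(5))*conj(-sqrt(5)/2 - 1/2) + 2*(sqrt(5))*conj(-1/2 + sqrt(5)/2) + 5*(-2)*conj(0)]
      = (1/10)[(20) + (sqrt(5) + 5) + (5 - sqrt(5)) + (0)] = 30/10 = 3
Dimension check: dim(rho) = sum (mult * dim) = 0*1 + 2*1 + 1*2 + 3*2 = 10 = chi_rho(e) = 10.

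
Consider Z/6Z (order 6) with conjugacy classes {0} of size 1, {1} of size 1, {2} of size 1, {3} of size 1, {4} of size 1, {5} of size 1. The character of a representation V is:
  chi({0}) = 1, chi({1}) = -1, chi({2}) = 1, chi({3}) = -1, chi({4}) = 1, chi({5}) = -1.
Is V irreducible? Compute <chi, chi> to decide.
Irreducible: <chi, chi> = 1.

Why: <chi, chi> = (1/|G|) sum_C |C| * |chi(C)|^2 = (1/6)[1*|1|^2 + 1*|-1|^2 + 1*|1|^2 + 1*|-1|^2 + 1*|1|^2 + 1*|-1|^2]
  = (1/6)[(1) + (1) + (1) + (1) + (1) + (1)] = 6/6 = 1.
(Exp terms are combined using exp(i*s)*conj(exp(i*t)) = exp(i*(s-t)), and sums of them are collapsed using the identity that for every m > 1 the m distinct m-th roots of unity sum to 0, e.g. 1 + exp(2*I*pi/3) + exp(-2*I*pi/3) = 0.)
A character is irreducible iff <chi, chi> = 1, so this representation is irreducible.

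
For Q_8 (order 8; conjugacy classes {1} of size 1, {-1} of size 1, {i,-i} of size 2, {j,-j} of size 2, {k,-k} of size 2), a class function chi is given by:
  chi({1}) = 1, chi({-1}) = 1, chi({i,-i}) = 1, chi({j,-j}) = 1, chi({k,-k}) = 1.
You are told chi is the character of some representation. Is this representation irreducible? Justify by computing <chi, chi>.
Irreducible: <chi, chi> = 1.

Reasoning: <chi, chi> = (1/|G|) sum_C |C| * |chi(C)|^2 = (1/8)[1*|1|^2 + 1*|1|^2 + 2*|1|^2 + 2*|1|^2 + 2*|1|^2]
  = (1/8)[(1) + (1) + (2) + (2) + (2)] = 8/8 = 1.
A character is irreducible iff <chi, chi> = 1, so this representation is irreducible.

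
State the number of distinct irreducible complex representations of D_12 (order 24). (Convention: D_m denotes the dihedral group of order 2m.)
9

Reasoning: The number of irreducible complex representations of a finite group equals its number of conjugacy classes. D_12 has 9 conjugacy classes (n/2 + 3 for n even), so D_12 (order 24) has exactly 9 irreducible complex representations.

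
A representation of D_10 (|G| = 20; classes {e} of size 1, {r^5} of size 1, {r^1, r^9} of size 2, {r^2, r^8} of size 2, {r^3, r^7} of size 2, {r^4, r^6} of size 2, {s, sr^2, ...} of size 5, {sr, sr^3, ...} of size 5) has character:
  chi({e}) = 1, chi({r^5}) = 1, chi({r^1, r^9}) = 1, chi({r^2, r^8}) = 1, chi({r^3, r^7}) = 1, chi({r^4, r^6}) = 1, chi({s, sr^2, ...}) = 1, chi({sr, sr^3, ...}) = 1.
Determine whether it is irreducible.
Irreducible: <chi, chi> = 1.

Details: <chi, chi> = (1/|G|) sum_C |C| * |chi(C)|^2 = (1/20)[1*|1|^2 + 1*|1|^2 + 2*|1|^2 + 2*|1|^2 + 2*|1|^2 + 2*|1|^2 + 5*|1|^2 + 5*|1|^2]
  = (1/20)[(1) + (1) + (2) + (2) + (2) + (2) + (5) + (5)] = 20/20 = 1.
A character is irreducible iff <chi, chi> = 1, so this representation is irreducible.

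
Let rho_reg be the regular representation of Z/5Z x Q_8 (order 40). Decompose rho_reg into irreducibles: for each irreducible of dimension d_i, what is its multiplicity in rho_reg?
Each irreducible V_i of dimension d_i appears with multiplicity d_i, i.e. rho_reg = (direct sum over all irreducibles V_i) d_i V_i. The irreducible dimensions for Z/5Z x Q_8 are 1, 1, 1, 1, 1, 1, 1, 1, 1, 1, 1, 1, 1, 1, 1, 1, 1, 1, 1, 1, 2, 2, 2, 2, 2: 20 irreducibles of dimension 1, each with multiplicity 1; 5 irreducibles of dimension 2, each with multiplicity 2. Total dimension 20*1*1 + 5*2*2 = 40 = |G|.

Derivation: General theorem: in the regular representation of a finite group G, each irreducible appears with multiplicity equal to its dimension. Check: dim(rho_reg) = sum d_i^2 = 1 + 1 + 1 + 1 + 1 + 1 + 1 + 1 + 1 + 1 + 1 + 1 + 1 + 1 + 1 + 1 + 1 + 1 + 1 + 1 + 4 + 4 + 4 + 4 + 4 = 40 = |G|.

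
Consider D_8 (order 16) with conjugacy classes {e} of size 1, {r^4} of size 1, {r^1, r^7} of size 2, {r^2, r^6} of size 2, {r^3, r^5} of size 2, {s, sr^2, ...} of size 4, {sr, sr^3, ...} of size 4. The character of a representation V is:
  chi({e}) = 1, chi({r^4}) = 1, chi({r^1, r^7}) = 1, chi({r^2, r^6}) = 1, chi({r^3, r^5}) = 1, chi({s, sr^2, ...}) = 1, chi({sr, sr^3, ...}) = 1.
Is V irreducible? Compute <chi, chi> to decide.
Irreducible: <chi, chi> = 1.

Details: <chi, chi> = (1/|G|) sum_C |C| * |chi(C)|^2 = (1/16)[1*|1|^2 + 1*|1|^2 + 2*|1|^2 + 2*|1|^2 + 2*|1|^2 + 4*|1|^2 + 4*|1|^2]
  = (1/16)[(1) + (1) + (2) + (2) + (2) + (4) + (4)] = 16/16 = 1.
A character is irreducible iff <chi, chi> = 1, so this representation is irreducible.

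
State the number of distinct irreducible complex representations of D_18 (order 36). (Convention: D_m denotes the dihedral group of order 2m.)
12

Solution. The number of irreducible complex representations of a finite group equals its number of conjugacy classes. D_18 has 12 conjugacy classes (n/2 + 3 for n even), so D_18 (order 36) has exactly 12 irreducible complex representations.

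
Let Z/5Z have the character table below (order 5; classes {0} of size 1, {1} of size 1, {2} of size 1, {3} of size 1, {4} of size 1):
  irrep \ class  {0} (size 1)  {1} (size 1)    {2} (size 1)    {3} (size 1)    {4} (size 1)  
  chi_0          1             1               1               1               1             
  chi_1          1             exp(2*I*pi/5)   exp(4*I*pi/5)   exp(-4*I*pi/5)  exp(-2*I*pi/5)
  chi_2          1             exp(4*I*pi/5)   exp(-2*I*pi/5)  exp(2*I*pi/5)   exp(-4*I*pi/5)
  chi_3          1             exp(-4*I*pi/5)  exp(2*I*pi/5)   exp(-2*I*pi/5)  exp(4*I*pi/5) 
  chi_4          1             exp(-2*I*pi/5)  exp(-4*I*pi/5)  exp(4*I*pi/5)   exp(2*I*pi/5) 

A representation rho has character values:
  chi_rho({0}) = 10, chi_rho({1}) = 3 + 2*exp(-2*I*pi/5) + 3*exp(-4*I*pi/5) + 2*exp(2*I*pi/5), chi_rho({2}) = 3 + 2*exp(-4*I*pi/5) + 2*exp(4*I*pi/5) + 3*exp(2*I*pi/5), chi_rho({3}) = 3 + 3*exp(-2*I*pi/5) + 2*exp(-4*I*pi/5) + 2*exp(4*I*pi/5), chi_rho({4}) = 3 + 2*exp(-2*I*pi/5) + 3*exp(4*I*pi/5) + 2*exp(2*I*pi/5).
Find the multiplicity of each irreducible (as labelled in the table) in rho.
Multiplicities: chi_0: 3, chi_1: 2, chi_2: 0, chi_3: 3, chi_4: 2.

Reasoning: Use <chi_rho, chi> = (1/|G|) sum_C |C| * chi_rho(C) * conj(chi(C)) with |G| = 5 for each irreducible chi in the table:
  <chi_rho, chi_0> = (1/5)[1*(10)*conj(1) + 1*(3 + 2*exp(-2*I*pi/5) + 3*exp(-4*I*pi/5) + 2*exp(2*I*pi/5))*conj(1) + 1*(3 + 2*exp(-4*I*pi/5) + 2*exp(4*I*pi/5) + 3*exp(2*I*pi/5))*conj(1) + 1*(3 + 3*exp(-2*I*pi/5) + 2*exp(-4*I*pi/5) + 2*exp(4*I*pi/5))*conj(1) + 1*(3 + 2*exp(-2*I*pi/5) + 3*exp(4*I*pi/5) + 2*exp(2*I*pi/5))*conj(1)]
      = (1/5)[(10) + (3 + 2*exp(-2*I*pi/5) + 3*exp(-4*I*pi/5) + 2*exp(2*I*pi/5)) + (3 + 2*exp(-4*I*pi/5) + 2*exp(4*I*pi/5) + 3*exp(2*I*pi/5)) + (3 + 3*exp(-2*I*pi/5) + 2*exp(-4*I*pi/5) + 2*exp(4*I*pi/5)) + (3 + 2*exp(-2*I*pi/5) + 3*exp(4*I*pi/5) + 2*exp(2*I*pi/5))] = 15/5 = 3
  <chi_rho, chi_1> = (1/5)[1*(10)*conj(1) + 1*(3 + 2*exp(-2*I*pi/5) + 3*exp(-4*I*pi/5) + 2*exp(2*I*pi/5))*conj(exp(2*I*pi/5)) + 1*(3 + 2*exp(-4*I*pi/5) + 2*exp(4*I*pi/5) + 3*exp(2*I*pi/5))*conj(exp(4*I*pi/5)) + 1*(3 + 3*exp(-2*I*pi/5) + 2*exp(-4*I*pi/5) + 2*exp(4*I*pi/5))*conj(exp(-4*I*pi/5)) + 1*(3 + 2*exp(-2*I*pi/5) + 3*exp(4*I*pi/5) + 2*exp(2*I*pi/5))*conj(exp(-2*I*pi/5))]
      = (1/5)[(10) + (2 + 3*exp(-2*I*pi/5) + 2*exp(-4*I*pi/5) + 3*exp(4*I*pi/5)) + (2 + 3*exp(-2*I*pi/5) + 3*exp(-4*I*pi/5) + 2*exp(2*I*pi/5)) + (2 + 2*exp(-2*I*pi/5) + 3*exp(4*I*pi/5) + 3*exp(2*I*pi/5)) + (2 + 3*exp(-4*I*pi/5) + 2*exp(4*I*pi/5) + 3*exp(2*I*pi/5))] = 10/5 = 2
  <chi_rho, chi_2> = (1/5)[1*(10)*conj(1) + 1*(3 + 2*exp(-2*I*pi/5) + 3*exp(-4*I*pi/5) + 2*exp(2*I*pi/5))*conj(exp(4*I*pi/5)) + 1*(3 + 2*exp(-4*I*pi/5) + 2*exp(4*I*pi/5) + 3*exp(2*I*pi/5))*conj(exp(-2*I*pi/5)) + 1*(3 + 3*exp(-2*I*pi/5) + 2*exp(-4*I*pi/5) + 2*exp(4*I*pi/5))*conj(exp(2*I*pi/5)) + 1*(3 + 2*exp(-2*I*pi/5) + 3*exp(4*I*pi/5) + 2*exp(2*I*pi/5))*conj(exp(-4*I*pi/5))]
      = (1/5)[(10) + (2*exp(-2*I*pi/5) + 3*exp(-4*I*pi/5) + 2*exp(4*I*pi/5) + 3*exp(2*I*pi/5)) + (2*exp(-2*I*pi/5) + 2*exp(-4*I*pi/5) + 3*exp(4*I*pi/5) + 3*exp(2*I*pi/5)) + (3*exp(-2*I*pi/5) + 3*exp(-4*I*pi/5) + 2*exp(4*I*pi/5) + 2*exp(2*I*pi/5)) + (3*exp(-2*I*pi/5) + 2*exp(-4*I*pi/5) + 3*exp(4*I*pi/5) + 2*exp(2*I*pi/5))] = 0/5 = 0
  <chi_rho, chi_3> = (1/5)[1*(10)*conj(1) + 1*(3 + 2*exp(-2*I*pi/5) + 3*exp(-4*I*pi/5) + 2*exp(2*I*pi/5))*conj(exp(-4*I*pi/5)) + 1*(3 + 2*exp(-4*I*pi/5) + 2*exp(4*I*pi/5) + 3*exp(2*I*pi/5))*conj(exp(2*I*pi/5)) + 1*(3 + 3*exp(-2*I*pi/5) + 2*exp(-4*I*pi/5) + 2*exp(4*I*pi/5))*conj(exp(-2*I*pi/5)) + 1*(3 + 2*exp(-2*I*pi/5) + 3*exp(4*I*pi/5) + 2*exp(2*I*pi/5))*conj(exp(4*I*pi/5))]
      = (1/5)[(10) + (3 + 2*exp(-4*I*pi/5) + 3*exp(4*I*pi/5) + 2*exp(2*I*pi/5)) + (3 + 3*exp(-2*I*pi/5) + 2*exp(4*I*pi/5) + 2*exp(2*I*pi/5)) + (3 + 2*exp(-2*I*pi/5) + 2*exp(-4*I*pi/5) + 3*exp(2*I*pi/5)) + (3 + 2*exp(-2*I*pi/5) + 3*exp(-4*I*pi/5) + 2*exp(4*I*pi/5))] = 15/5 = 3
  <chi_rho, chi_4> = (1/5)[1*(10)*conj(1) + 1*(3 + 2*exp(-2*I*pi/5) + 3*exp(-4*I*pi/5) + 2*exp(2*I*pi/5))*conj(exp(-2*I*pi/5)) + 1*(3 + 2*exp(-4*I*pi/5) + 2*exp(4*I*pi/5) + 3*exp(2*I*pi/5))*conj(exp(-4*I*pi/5)) + 1*(3 + 3*exp(-2*I*pi/5) + 2*exp(-4*I*pi/5) + 2*exp(4*I*pi/5))*conj(exp(4*I*pi/5)) + 1*(3 + 2*exp(-2*I*pi/5) + 3*exp(4*I*pi/5) + 2*exp(2*I*pi/5))*conj(exp(2*I*pi/5))]
      = (1/5)[(10) + (2 + 3*exp(-2*I*pi/5) + 2*exp(4*I*pi/5) + 3*exp(2*I*pi/5)) + (2 + 2*exp(-2*I*pi/5) + 3*exp(-4*I*pi/5) + 3*exp(4*I*pi/5)) + (2 + 3*exp(-4*I*pi/5) + 3*exp(4*I*pi/5) + 2*exp(2*I*pi/5)) + (2 + 3*exp(-2*I*pi/5) + 2*exp(-4*I*pi/5) + 3*exp(2*I*pi/5))] = 10/5 = 2
(Exp terms are combined using exp(i*s)*conj(exp(i*t)) = exp(i*(s-t)), and sums of them are collapsed using the identity that for every m > 1 the m distinct m-th roots of unity sum to 0, e.g. 1 + exp(2*I*pi/3) + exp(-2*I*pi/3) = 0.)
Dimension check: dim(rho) = sum (mult * dim) = 3*1 + 2*1 + 0*1 + 3*1 + 2*1 = 10 = chi_rho(e) = 10.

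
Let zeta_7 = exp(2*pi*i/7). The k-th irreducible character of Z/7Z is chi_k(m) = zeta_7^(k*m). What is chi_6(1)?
chi_6(1) = zeta_7^6 = exp(-2*I*pi/7)

Solution. chi_6(1) = zeta_7^(6*1) = zeta_7^6. Since zeta_7^7 = 1, this equals zeta_7^6 = exp(2*pi*i*6/7) = exp(-2*I*pi/7).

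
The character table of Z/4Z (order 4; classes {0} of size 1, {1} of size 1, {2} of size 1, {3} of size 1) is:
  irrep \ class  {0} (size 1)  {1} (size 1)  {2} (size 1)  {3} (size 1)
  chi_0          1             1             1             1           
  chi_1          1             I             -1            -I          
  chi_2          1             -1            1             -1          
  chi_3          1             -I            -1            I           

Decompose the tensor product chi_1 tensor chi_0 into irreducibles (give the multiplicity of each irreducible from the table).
chi_1 tensor chi_0 = chi_1 (all other irreducibles have multiplicity 0).

Solution. The character of a tensor product is the pointwise product (chi_1 * chi_0)(C) = chi_1(C) * chi_0(C):
  {0}: (1)*(1), {1}: (I)*(1), {2}: (-1)*(1), {3}: (-I)*(1)
so (chi_1 * chi_0) takes values
  {0} -> 1, {1} -> I, {2} -> -1, {3} -> -I.
Now take the inner product of this character with each irreducible chi from the table, <chi_1*chi_0, chi> = (1/4) sum_C |C| (chi_1*chi_0)(C) conj(chi(C)):
  <chi_1*chi_0, chi_0> = (1/4)[1*(1)*conj(1) + 1*(I)*conj(1) + 1*(-1)*conj(1) + 1*(-I)*conj(1)]
      = (1/4)[(1) + (I) + (-1) + (-I)] = 0/4 = 0
  <chi_1*chi_0, chi_1> = (1/4)[1*(1)*conj(1) + 1*(I)*conj(I) + 1*(-1)*conj(-1) + 1*(-I)*conj(-I)]
      = (1/4)[(1) + (1) + (1) + (1)] = 4/4 = 1
  <chi_1*chi_0, chi_2> = (1/4)[1*(1)*conj(1) + 1*(I)*conj(-1) + 1*(-1)*conj(1) + 1*(-I)*conj(-1)]
      = (1/4)[(1) + (-I) + (-1) + (I)] = 0/4 = 0
  <chi_1*chi_0, chi_3> = (1/4)[1*(1)*conj(1) + 1*(I)*conj(-I) + 1*(-1)*conj(-1) + 1*(-I)*conj(I)]
      = (1/4)[(1) + (-1) + (1) + (-1)] = 0/4 = 0
(Exp terms are combined using exp(i*s)*conj(exp(i*t)) = exp(i*(s-t)), and sums of them are collapsed using the identity that for every m > 1 the m distinct m-th roots of unity sum to 0, e.g. 1 + exp(2*I*pi/3) + exp(-2*I*pi/3) = 0.)
Hence the multiplicities are chi_1: 1. Dimension check: dim(chi_1)*dim(chi_0) = 1*1 = 1 and sum (mult * dim) = 1*1 = 1.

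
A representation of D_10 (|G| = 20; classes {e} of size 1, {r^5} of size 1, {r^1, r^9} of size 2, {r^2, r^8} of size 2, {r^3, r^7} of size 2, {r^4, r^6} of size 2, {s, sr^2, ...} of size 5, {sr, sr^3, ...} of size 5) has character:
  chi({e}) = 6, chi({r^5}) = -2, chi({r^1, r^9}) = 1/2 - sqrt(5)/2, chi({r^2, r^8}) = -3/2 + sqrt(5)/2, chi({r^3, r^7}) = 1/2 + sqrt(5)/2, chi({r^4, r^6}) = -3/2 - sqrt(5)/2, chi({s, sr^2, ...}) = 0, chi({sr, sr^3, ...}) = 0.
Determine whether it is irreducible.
Not irreducible (reducible): <chi, chi> = 3 > 1.

Justification: <chi, chi> = (1/|G|) sum_C |C| * |chi(C)|^2 = (1/20)[1*|6|^2 + 1*|-2|^2 + 2*|1/2 - sqrt(5)/2|^2 + 2*|-3/2 + sqrt(5)/2|^2 + 2*|1/2 + sqrt(5)/2|^2 + 2*|-3/2 - sqrt(5)/2|^2 + 5*|0|^2 + 5*|0|^2]
  = (1/20)[(36) + (4) + (3 - sqrt(5)) + (7 - 3*sqrt(5)) + (sqrt(5) + 3) + (3*sqrt(5) + 7) + (0) + (0)] = 60/20 = 3.
A character is irreducible iff <chi, chi> = 1, so this representation is reducible.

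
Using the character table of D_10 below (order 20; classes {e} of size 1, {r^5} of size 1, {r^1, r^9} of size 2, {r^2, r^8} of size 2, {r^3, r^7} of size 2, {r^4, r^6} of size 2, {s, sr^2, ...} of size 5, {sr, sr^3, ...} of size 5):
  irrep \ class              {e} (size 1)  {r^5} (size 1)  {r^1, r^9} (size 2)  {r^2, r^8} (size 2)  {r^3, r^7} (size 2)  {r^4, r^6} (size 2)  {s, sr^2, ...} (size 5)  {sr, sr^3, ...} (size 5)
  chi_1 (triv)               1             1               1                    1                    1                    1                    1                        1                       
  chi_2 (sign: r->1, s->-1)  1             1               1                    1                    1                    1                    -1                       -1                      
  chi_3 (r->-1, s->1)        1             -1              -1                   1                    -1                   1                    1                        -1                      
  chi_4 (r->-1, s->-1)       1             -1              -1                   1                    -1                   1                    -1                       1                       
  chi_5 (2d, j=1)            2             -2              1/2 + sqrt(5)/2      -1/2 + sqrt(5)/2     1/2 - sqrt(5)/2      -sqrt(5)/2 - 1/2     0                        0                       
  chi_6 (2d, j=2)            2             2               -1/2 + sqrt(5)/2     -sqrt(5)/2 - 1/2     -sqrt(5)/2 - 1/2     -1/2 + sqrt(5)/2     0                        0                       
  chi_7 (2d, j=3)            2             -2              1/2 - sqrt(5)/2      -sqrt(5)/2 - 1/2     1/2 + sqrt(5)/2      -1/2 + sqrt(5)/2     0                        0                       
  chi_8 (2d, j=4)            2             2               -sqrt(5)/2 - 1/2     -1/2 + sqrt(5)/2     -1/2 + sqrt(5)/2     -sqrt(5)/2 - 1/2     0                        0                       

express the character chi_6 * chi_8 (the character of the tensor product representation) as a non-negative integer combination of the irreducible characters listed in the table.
chi_6 tensor chi_8 = chi_6 + chi_8 (all other irreducibles have multiplicity 0).

Explanation: The character of a tensor product is the pointwise product (chi_6 * chi_8)(C) = chi_6(C) * chi_8(C):
  {e}: (2)*(2), {r^5}: (2)*(2), {r^1, r^9}: (-1/2 + sqrt(5)/2)*(-sqrt(5)/2 - 1/2), {r^2, r^8}: (-sqrt(5)/2 - 1/2)*(-1/2 + sqrt(5)/2), {r^3, r^7}: (-sqrt(5)/2 - 1/2)*(-1/2 + sqrt(5)/2), {r^4, r^6}: (-1/2 + sqrt(5)/2)*(-sqrt(5)/2 - 1/2), {s, sr^2, ...}: (0)*(0), {sr, sr^3, ...}: (0)*(0)
so (chi_6 * chi_8) takes values
  {e} -> 4, {r^5} -> 4, {r^1, r^9} -> -1, {r^2, r^8} -> -1, {r^3, r^7} -> -1, {r^4, r^6} -> -1, {s, sr^2, ...} -> 0, {sr, sr^3, ...} -> 0.
Now take the inner product of this character with each irreducible chi from the table, <chi_6*chi_8, chi> = (1/20) sum_C |C| (chi_6*chi_8)(C) conj(chi(C)):
  <chi_6*chi_8, chi_1> = (1/20)[1*(4)*conj(1) + 1*(4)*conj(1) + 2*(-1)*conj(1) + 2*(-1)*conj(1) + 2*(-1)*conj(1) + 2*(-1)*conj(1) + 5*(0)*conj(1) + 5*(0)*conj(1)]
      = (1/20)[(4) + (4) + (-2) + (-2) + (-2) + (-2) + (0) + (0)] = 0/20 = 0
  <chi_6*chi_8, chi_2> = (1/20)[1*(4)*conj(1) + 1*(4)*conj(1) + 2*(-1)*conj(1) + 2*(-1)*conj(1) + 2*(-1)*conj(1) + 2*(-1)*conj(1) + 5*(0)*conj(-1) + 5*(0)*conj(-1)]
      = (1/20)[(4) + (4) + (-2) + (-2) + (-2) + (-2) + (0) + (0)] = 0/20 = 0
  <chi_6*chi_8, chi_3> = (1/20)[1*(4)*conj(1) + 1*(4)*conj(-1) + 2*(-1)*conj(-1) + 2*(-1)*conj(1) + 2*(-1)*conj(-1) + 2*(-1)*conj(1) + 5*(0)*conj(1) + 5*(0)*conj(-1)]
      = (1/20)[(4) + (-4) + (2) + (-2) + (2) + (-2) + (0) + (0)] = 0/20 = 0
  <chi_6*chi_8, chi_4> = (1/20)[1*(4)*conj(1) + 1*(4)*conj(-1) + 2*(-1)*conj(-1) + 2*(-1)*conj(1) + 2*(-1)*conj(-1) + 2*(-1)*conj(1) + 5*(0)*conj(-1) + 5*(0)*conj(1)]
      = (1/20)[(4) + (-4) + (2) + (-2) + (2) + (-2) + (0) + (0)] = 0/20 = 0
  <chi_6*chi_8, chi_5> = (1/20)[1*(4)*conj(2) + 1*(4)*conj(-2) + 2*(-1)*conj(1/2 + sqrt(5)/2) + 2*(-1)*conj(-1/2 + sqrt(5)/2) + 2*(-1)*conj(1/2 - sqrt(5)/2) + 2*(-1)*conj(-sqrt(5)/2 - 1/2) + 5*(0)*conj(0) + 5*(0)*conj(0)]
      = (1/20)[(8) + (-8) + (-sqrt(5) - 1) + (1 - sqrt(5)) + (-1 + sqrt(5)) + (1 + sqrt(5)) + (0) + (0)] = 0/20 = 0
  <chi_6*chi_8, chi_6> = (1/20)[1*(4)*conj(2) + 1*(4)*conj(2) + 2*(-1)*conj(-1/2 + sqrt(5)/2) + 2*(-1)*conj(-sqrt(5)/2 - 1/2) + 2*(-1)*conj(-sqrt(5)/2 - 1/2) + 2*(-1)*conj(-1/2 + sqrt(5)/2) + 5*(0)*conj(0) + 5*(0)*conj(0)]
      = (1/20)[(8) + (8) + (1 - sqrt(5)) + (1 + sqrt(5)) + (1 + sqrt(5)) + (1 - sqrt(5)) + (0) + (0)] = 20/20 = 1
  <chi_6*chi_8, chi_7> = (1/20)[1*(4)*conj(2) + 1*(4)*conj(-2) + 2*(-1)*conj(1/2 - sqrt(5)/2) + 2*(-1)*conj(-sqrt(5)/2 - 1/2) + 2*(-1)*conj(1/2 + sqrt(5)/2) + 2*(-1)*conj(-1/2 + sqrt(5)/2) + 5*(0)*conj(0) + 5*(0)*conj(0)]
      = (1/20)[(8) + (-8) + (-1 + sqrt(5)) + (1 + sqrt(5)) + (-sqrt(5) - 1) + (1 - sqrt(5)) + (0) + (0)] = 0/20 = 0
  <chi_6*chi_8, chi_8> = (1/20)[1*(4)*conj(2) + 1*(4)*conj(2) + 2*(-1)*conj(-sqrt(5)/2 - 1/2) + 2*(-1)*conj(-1/2 + sqrt(5)/2) + 2*(-1)*conj(-1/2 + sqrt(5)/2) + 2*(-1)*conj(-sqrt(5)/2 - 1/2) + 5*(0)*conj(0) + 5*(0)*conj(0)]
      = (1/20)[(8) + (8) + (1 + sqrt(5)) + (1 - sqrt(5)) + (1 - sqrt(5)) + (1 + sqrt(5)) + (0) + (0)] = 20/20 = 1
Hence the multiplicities are chi_6: 1, chi_8: 1. Dimension check: dim(chi_6)*dim(chi_8) = 2*2 = 4 and sum (mult * dim) = 1*2 + 1*2 = 4.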